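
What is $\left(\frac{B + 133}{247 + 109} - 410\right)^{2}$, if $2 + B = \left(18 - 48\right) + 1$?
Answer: $\frac{5318639041}{31684} \approx 1.6787 \cdot 10^{5}$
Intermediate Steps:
$B = -31$ ($B = -2 + \left(\left(18 - 48\right) + 1\right) = -2 + \left(-30 + 1\right) = -2 - 29 = -31$)
$\left(\frac{B + 133}{247 + 109} - 410\right)^{2} = \left(\frac{-31 + 133}{247 + 109} - 410\right)^{2} = \left(\frac{102}{356} - 410\right)^{2} = \left(102 \cdot \frac{1}{356} - 410\right)^{2} = \left(\frac{51}{178} - 410\right)^{2} = \left(- \frac{72929}{178}\right)^{2} = \frac{5318639041}{31684}$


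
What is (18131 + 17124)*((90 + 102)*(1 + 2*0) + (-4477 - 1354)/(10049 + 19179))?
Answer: 197637590975/29228 ≈ 6.7619e+6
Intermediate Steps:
(18131 + 17124)*((90 + 102)*(1 + 2*0) + (-4477 - 1354)/(10049 + 19179)) = 35255*(192*(1 + 0) - 5831/29228) = 35255*(192*1 - 5831*1/29228) = 35255*(192 - 5831/29228) = 35255*(5605945/29228) = 197637590975/29228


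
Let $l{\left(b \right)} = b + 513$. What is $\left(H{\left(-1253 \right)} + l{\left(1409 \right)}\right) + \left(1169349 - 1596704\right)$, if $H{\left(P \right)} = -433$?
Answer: $-425866$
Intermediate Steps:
$l{\left(b \right)} = 513 + b$
$\left(H{\left(-1253 \right)} + l{\left(1409 \right)}\right) + \left(1169349 - 1596704\right) = \left(-433 + \left(513 + 1409\right)\right) + \left(1169349 - 1596704\right) = \left(-433 + 1922\right) + \left(1169349 - 1596704\right) = 1489 - 427355 = -425866$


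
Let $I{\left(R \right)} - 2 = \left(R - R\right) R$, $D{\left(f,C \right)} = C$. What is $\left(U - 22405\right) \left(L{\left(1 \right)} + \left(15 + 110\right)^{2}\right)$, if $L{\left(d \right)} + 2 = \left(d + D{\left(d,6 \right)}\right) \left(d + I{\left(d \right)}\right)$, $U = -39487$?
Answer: $-968238448$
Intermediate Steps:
$I{\left(R \right)} = 2$ ($I{\left(R \right)} = 2 + \left(R - R\right) R = 2 + 0 R = 2 + 0 = 2$)
$L{\left(d \right)} = -2 + \left(2 + d\right) \left(6 + d\right)$ ($L{\left(d \right)} = -2 + \left(d + 6\right) \left(d + 2\right) = -2 + \left(6 + d\right) \left(2 + d\right) = -2 + \left(2 + d\right) \left(6 + d\right)$)
$\left(U - 22405\right) \left(L{\left(1 \right)} + \left(15 + 110\right)^{2}\right) = \left(-39487 - 22405\right) \left(\left(10 + 1^{2} + 8 \cdot 1\right) + \left(15 + 110\right)^{2}\right) = - 61892 \left(\left(10 + 1 + 8\right) + 125^{2}\right) = - 61892 \left(19 + 15625\right) = \left(-61892\right) 15644 = -968238448$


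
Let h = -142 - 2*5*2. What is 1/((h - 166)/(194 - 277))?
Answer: 83/328 ≈ 0.25305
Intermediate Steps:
h = -162 (h = -142 - 10*2 = -142 - 1*20 = -142 - 20 = -162)
1/((h - 166)/(194 - 277)) = 1/((-162 - 166)/(194 - 277)) = 1/(-328/(-83)) = 1/(-328*(-1/83)) = 1/(328/83) = 83/328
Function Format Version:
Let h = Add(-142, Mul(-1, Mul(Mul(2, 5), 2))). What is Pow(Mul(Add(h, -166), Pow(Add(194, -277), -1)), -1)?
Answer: Rational(83, 328) ≈ 0.25305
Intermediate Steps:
h = -162 (h = Add(-142, Mul(-1, Mul(10, 2))) = Add(-142, Mul(-1, 20)) = Add(-142, -20) = -162)
Pow(Mul(Add(h, -166), Pow(Add(194, -277), -1)), -1) = Pow(Mul(Add(-162, -166), Pow(Add(194, -277), -1)), -1) = Pow(Mul(-328, Pow(-83, -1)), -1) = Pow(Mul(-328, Rational(-1, 83)), -1) = Pow(Rational(328, 83), -1) = Rational(83, 328)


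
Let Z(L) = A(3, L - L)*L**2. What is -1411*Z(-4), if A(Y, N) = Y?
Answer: -67728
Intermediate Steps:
Z(L) = 3*L**2
-1411*Z(-4) = -4233*(-4)**2 = -4233*16 = -1411*48 = -67728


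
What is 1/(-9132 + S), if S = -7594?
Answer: -1/16726 ≈ -5.9787e-5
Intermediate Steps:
1/(-9132 + S) = 1/(-9132 - 7594) = 1/(-16726) = -1/16726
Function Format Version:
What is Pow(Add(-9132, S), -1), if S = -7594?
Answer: Rational(-1, 16726) ≈ -5.9787e-5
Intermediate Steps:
Pow(Add(-9132, S), -1) = Pow(Add(-9132, -7594), -1) = Pow(-16726, -1) = Rational(-1, 16726)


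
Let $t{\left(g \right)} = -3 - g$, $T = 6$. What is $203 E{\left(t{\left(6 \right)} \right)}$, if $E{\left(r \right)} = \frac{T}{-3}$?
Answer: $-406$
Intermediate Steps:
$E{\left(r \right)} = -2$ ($E{\left(r \right)} = \frac{6}{-3} = 6 \left(- \frac{1}{3}\right) = -2$)
$203 E{\left(t{\left(6 \right)} \right)} = 203 \left(-2\right) = -406$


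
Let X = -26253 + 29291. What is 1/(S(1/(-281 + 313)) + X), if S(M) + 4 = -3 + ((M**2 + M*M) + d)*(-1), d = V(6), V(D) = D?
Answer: 512/1548799 ≈ 0.00033058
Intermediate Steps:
d = 6
S(M) = -13 - 2*M**2 (S(M) = -4 + (-3 + ((M**2 + M*M) + 6)*(-1)) = -4 + (-3 + ((M**2 + M**2) + 6)*(-1)) = -4 + (-3 + (2*M**2 + 6)*(-1)) = -4 + (-3 + (6 + 2*M**2)*(-1)) = -4 + (-3 + (-6 - 2*M**2)) = -4 + (-9 - 2*M**2) = -13 - 2*M**2)
X = 3038
1/(S(1/(-281 + 313)) + X) = 1/((-13 - 2/(-281 + 313)**2) + 3038) = 1/((-13 - 2*(1/32)**2) + 3038) = 1/((-13 - 2*1/1024) + 3038) = 1/((-13 - 1/512) + 3038) = 1/(-6657/512 + 3038) = 1/(1548799/512) = 512/1548799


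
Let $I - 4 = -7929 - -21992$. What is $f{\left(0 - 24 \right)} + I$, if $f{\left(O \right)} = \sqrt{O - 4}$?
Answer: $14067 + 2 i \sqrt{7} \approx 14067.0 + 5.2915 i$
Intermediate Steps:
$I = 14067$ ($I = 4 - -14063 = 4 + \left(-7929 + 21992\right) = 4 + 14063 = 14067$)
$f{\left(O \right)} = \sqrt{-4 + O}$
$f{\left(0 - 24 \right)} + I = \sqrt{-4 + \left(0 - 24\right)} + 14067 = \sqrt{-4 - 24} + 14067 = \sqrt{-28} + 14067 = 2 i \sqrt{7} + 14067 = 14067 + 2 i \sqrt{7}$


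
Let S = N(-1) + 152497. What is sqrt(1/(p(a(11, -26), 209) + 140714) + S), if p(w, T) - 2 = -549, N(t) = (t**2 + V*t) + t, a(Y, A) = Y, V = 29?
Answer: 21*sqrt(6792531646259)/140167 ≈ 390.47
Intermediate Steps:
N(t) = t**2 + 30*t (N(t) = (t**2 + 29*t) + t = t**2 + 30*t)
p(w, T) = -547 (p(w, T) = 2 - 549 = -547)
S = 152468 (S = -(30 - 1) + 152497 = -1*29 + 152497 = -29 + 152497 = 152468)
sqrt(1/(p(a(11, -26), 209) + 140714) + S) = sqrt(1/(-547 + 140714) + 152468) = sqrt(1/140167 + 152468) = sqrt(21370982157/140167) = 21*sqrt(6792531646259)/140167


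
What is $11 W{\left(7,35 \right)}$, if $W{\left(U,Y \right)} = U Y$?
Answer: $2695$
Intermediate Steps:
$11 W{\left(7,35 \right)} = 11 \cdot 7 \cdot 35 = 11 \cdot 245 = 2695$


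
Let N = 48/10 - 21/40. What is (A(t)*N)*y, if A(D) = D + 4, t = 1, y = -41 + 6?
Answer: -5985/8 ≈ -748.13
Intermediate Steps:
y = -35
A(D) = 4 + D
N = 171/40 (N = 48*(⅒) - 21*1/40 = 24/5 - 21/40 = 171/40 ≈ 4.2750)
(A(t)*N)*y = ((4 + 1)*(171/40))*(-35) = (5*(171/40))*(-35) = (171/8)*(-35) = -5985/8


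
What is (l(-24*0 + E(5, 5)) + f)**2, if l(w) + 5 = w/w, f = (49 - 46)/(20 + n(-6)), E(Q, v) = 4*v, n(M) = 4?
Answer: 961/64 ≈ 15.016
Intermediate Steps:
f = 1/8 (f = (49 - 46)/(20 + 4) = 3/24 = 3*(1/24) = 1/8 ≈ 0.12500)
l(w) = -4 (l(w) = -5 + w/w = -5 + 1 = -4)
(l(-24*0 + E(5, 5)) + f)**2 = (-4 + 1/8)**2 = (-31/8)**2 = 961/64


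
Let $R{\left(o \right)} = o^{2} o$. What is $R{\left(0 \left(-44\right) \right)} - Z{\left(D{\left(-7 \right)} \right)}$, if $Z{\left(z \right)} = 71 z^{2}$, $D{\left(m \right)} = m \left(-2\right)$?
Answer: $-13916$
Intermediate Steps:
$D{\left(m \right)} = - 2 m$
$R{\left(o \right)} = o^{3}$
$R{\left(0 \left(-44\right) \right)} - Z{\left(D{\left(-7 \right)} \right)} = \left(0 \left(-44\right)\right)^{3} - 71 \left(\left(-2\right) \left(-7\right)\right)^{2} = 0^{3} - 71 \cdot 14^{2} = 0 - 71 \cdot 196 = 0 - 13916 = -13916$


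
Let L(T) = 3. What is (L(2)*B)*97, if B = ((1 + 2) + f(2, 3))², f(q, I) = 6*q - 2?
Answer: 49179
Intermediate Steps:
f(q, I) = -2 + 6*q
B = 169 (B = ((1 + 2) + (-2 + 6*2))² = (3 + (-2 + 12))² = (3 + 10)² = 13² = 169)
(L(2)*B)*97 = (3*169)*97 = 507*97 = 49179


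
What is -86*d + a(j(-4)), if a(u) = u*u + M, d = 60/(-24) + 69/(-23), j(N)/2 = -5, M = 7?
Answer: 580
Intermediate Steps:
j(N) = -10 (j(N) = 2*(-5) = -10)
d = -11/2 (d = 60*(-1/24) + 69*(-1/23) = -5/2 - 3 = -11/2 ≈ -5.5000)
a(u) = 7 + u² (a(u) = u*u + 7 = u² + 7 = 7 + u²)
-86*d + a(j(-4)) = -86*(-11/2) + (7 + (-10)²) = 473 + (7 + 100) = 473 + 107 = 580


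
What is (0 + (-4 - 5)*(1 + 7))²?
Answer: 5184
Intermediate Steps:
(0 + (-4 - 5)*(1 + 7))² = (0 - 9*8)² = (0 - 72)² = (-72)² = 5184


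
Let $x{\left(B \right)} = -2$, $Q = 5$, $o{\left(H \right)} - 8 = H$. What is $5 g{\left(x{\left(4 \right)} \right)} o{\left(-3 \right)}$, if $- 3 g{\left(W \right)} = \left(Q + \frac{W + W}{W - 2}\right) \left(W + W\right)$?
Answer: $200$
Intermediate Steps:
$o{\left(H \right)} = 8 + H$
$g{\left(W \right)} = - \frac{2 W \left(5 + \frac{2 W}{-2 + W}\right)}{3}$ ($g{\left(W \right)} = - \frac{\left(5 + \frac{W + W}{W - 2}\right) \left(W + W\right)}{3} = - \frac{\left(5 + \frac{2 W}{-2 + W}\right) 2 W}{3} = - \frac{2 W \left(5 + \frac{2 W}{-2 + W}\right)}{3}$)
$5 g{\left(x{\left(4 \right)} \right)} o{\left(-3 \right)} = 5 \cdot \frac{2}{3} \left(-2\right) \frac{1}{-2 - 2} \left(10 - -14\right) \left(8 - 3\right) = 5 \cdot \frac{2}{3} \left(-2\right) \frac{1}{-4} \left(10 + 14\right) 5 = 5 \cdot \frac{2}{3} \left(-2\right) \left(- \frac{1}{4}\right) 24 \cdot 5 = 5 \cdot 8 \cdot 5 = 40 \cdot 5 = 200$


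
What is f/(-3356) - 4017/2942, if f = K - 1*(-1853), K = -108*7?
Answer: -8354213/4936676 ≈ -1.6923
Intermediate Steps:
K = -756
f = 1097 (f = -756 - 1*(-1853) = -756 + 1853 = 1097)
f/(-3356) - 4017/2942 = 1097/(-3356) - 4017/2942 = 1097*(-1/3356) - 4017*1/2942 = -1097/3356 - 4017/2942 = -8354213/4936676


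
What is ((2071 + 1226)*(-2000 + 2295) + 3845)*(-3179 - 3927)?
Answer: -6938724760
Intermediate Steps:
((2071 + 1226)*(-2000 + 2295) + 3845)*(-3179 - 3927) = (3297*295 + 3845)*(-7106) = (972615 + 3845)*(-7106) = 976460*(-7106) = -6938724760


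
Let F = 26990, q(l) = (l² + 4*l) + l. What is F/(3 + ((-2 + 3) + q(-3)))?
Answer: -13495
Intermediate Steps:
q(l) = l² + 5*l
F/(3 + ((-2 + 3) + q(-3))) = 26990/(3 + ((-2 + 3) - 3*(5 - 3))) = 26990/(3 + (1 - 3*2)) = 26990/(3 + (1 - 6)) = 26990/(3 - 5) = 26990/(-2) = -½*26990 = -13495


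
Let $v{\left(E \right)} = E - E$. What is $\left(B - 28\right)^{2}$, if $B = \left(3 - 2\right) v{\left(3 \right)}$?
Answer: $784$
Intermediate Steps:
$v{\left(E \right)} = 0$
$B = 0$ ($B = \left(3 - 2\right) 0 = 1 \cdot 0 = 0$)
$\left(B - 28\right)^{2} = \left(0 - 28\right)^{2} = \left(-28\right)^{2} = 784$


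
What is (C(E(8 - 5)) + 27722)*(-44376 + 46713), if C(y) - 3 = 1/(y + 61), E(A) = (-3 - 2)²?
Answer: 5572228287/86 ≈ 6.4793e+7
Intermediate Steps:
E(A) = 25 (E(A) = (-5)² = 25)
C(y) = 3 + 1/(61 + y) (C(y) = 3 + 1/(y + 61) = 3 + 1/(61 + y))
(C(E(8 - 5)) + 27722)*(-44376 + 46713) = ((184 + 3*25)/(61 + 25) + 27722)*(-44376 + 46713) = ((184 + 75)/86 + 27722)*2337 = ((1/86)*259 + 27722)*2337 = (259/86 + 27722)*2337 = (2384351/86)*2337 = 5572228287/86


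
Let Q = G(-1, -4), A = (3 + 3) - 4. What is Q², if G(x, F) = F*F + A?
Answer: 324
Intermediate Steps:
A = 2 (A = 6 - 4 = 2)
G(x, F) = 2 + F² (G(x, F) = F*F + 2 = F² + 2 = 2 + F²)
Q = 18 (Q = 2 + (-4)² = 2 + 16 = 18)
Q² = 18² = 324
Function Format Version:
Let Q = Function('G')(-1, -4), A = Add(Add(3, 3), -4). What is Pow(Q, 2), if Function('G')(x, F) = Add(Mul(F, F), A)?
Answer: 324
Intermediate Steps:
A = 2 (A = Add(6, -4) = 2)
Function('G')(x, F) = Add(2, Pow(F, 2)) (Function('G')(x, F) = Add(Mul(F, F), 2) = Add(Pow(F, 2), 2) = Add(2, Pow(F, 2)))
Q = 18 (Q = Add(2, Pow(-4, 2)) = Add(2, 16) = 18)
Pow(Q, 2) = Pow(18, 2) = 324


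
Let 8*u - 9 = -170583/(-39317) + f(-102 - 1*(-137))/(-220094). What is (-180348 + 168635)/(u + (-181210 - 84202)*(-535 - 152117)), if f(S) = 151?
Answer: -810861548015792/2804798175031980831733 ≈ -2.8910e-7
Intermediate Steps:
u = 115419280117/69227486384 (u = 9/8 + (-170583/(-39317) + 151/(-220094))/8 = 9/8 + (-170583*(-1/39317) + 151*(-1/220094))/8 = 9/8 + (170583/39317 - 151/220094)/8 = 9/8 + (1/8)*(37538357935/8653435798) = 9/8 + 37538357935/69227486384 = 115419280117/69227486384 ≈ 1.6672)
(-180348 + 168635)/(u + (-181210 - 84202)*(-535 - 152117)) = (-180348 + 168635)/(115419280117/69227486384 + (-181210 - 84202)*(-535 - 152117)) = -11713/(115419280117/69227486384 - 265412*(-152652)) = -11713/(115419280117/69227486384 + 40515672624) = -11713/2804798175031980831733/69227486384 = -11713*69227486384/2804798175031980831733 = -810861548015792/2804798175031980831733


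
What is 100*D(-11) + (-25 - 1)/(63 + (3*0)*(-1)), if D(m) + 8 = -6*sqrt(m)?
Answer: -50426/63 - 600*I*sqrt(11) ≈ -800.41 - 1990.0*I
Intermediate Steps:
D(m) = -8 - 6*sqrt(m)
100*D(-11) + (-25 - 1)/(63 + (3*0)*(-1)) = 100*(-8 - 6*I*sqrt(11)) + (-25 - 1)/(63 + (3*0)*(-1)) = 100*(-8 - 6*I*sqrt(11)) - 26/(63 + 0*(-1)) = 100*(-8 - 6*I*sqrt(11)) - 26/(63 + 0) = (-800 - 600*I*sqrt(11)) - 26/63 = -50426/63 - 600*I*sqrt(11)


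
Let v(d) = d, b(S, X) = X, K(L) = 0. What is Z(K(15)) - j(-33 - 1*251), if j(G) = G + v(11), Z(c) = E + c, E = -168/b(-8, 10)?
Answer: 1281/5 ≈ 256.20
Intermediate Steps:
E = -84/5 (E = -168/10 = -168*⅒ = -84/5 ≈ -16.800)
Z(c) = -84/5 + c
j(G) = 11 + G (j(G) = G + 11 = 11 + G)
Z(K(15)) - j(-33 - 1*251) = (-84/5 + 0) - (11 + (-33 - 1*251)) = -84/5 - (11 + (-33 - 251)) = -84/5 - (11 - 284) = -84/5 - 1*(-273) = -84/5 + 273 = 1281/5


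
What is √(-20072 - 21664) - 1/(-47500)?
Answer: 1/47500 + 2*I*√10434 ≈ 2.1053e-5 + 204.29*I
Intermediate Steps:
√(-20072 - 21664) - 1/(-47500) = √(-41736) - 1*(-1/47500) = 2*I*√10434 + 1/47500 = 1/47500 + 2*I*√10434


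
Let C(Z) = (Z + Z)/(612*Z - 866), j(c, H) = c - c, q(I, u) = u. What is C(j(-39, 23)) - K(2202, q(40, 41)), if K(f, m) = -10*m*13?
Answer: 5330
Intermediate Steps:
j(c, H) = 0
K(f, m) = -130*m
C(Z) = 2*Z/(-866 + 612*Z) (C(Z) = (2*Z)/(-866 + 612*Z) = 2*Z/(-866 + 612*Z))
C(j(-39, 23)) - K(2202, q(40, 41)) = 0/(-433 + 306*0) - (-130)*41 = 0/(-433 + 0) - 1*(-5330) = 0/(-433) + 5330 = 0*(-1/433) + 5330 = 0 + 5330 = 5330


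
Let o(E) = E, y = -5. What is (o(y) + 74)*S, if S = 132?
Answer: 9108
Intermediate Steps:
(o(y) + 74)*S = (-5 + 74)*132 = 69*132 = 9108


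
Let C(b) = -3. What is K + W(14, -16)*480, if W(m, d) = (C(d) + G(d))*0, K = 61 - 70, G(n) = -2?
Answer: -9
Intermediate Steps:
K = -9
W(m, d) = 0 (W(m, d) = (-3 - 2)*0 = -5*0 = 0)
K + W(14, -16)*480 = -9 + 0*480 = -9 + 0 = -9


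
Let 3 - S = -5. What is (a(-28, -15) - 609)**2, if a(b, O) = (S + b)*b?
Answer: 2401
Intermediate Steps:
S = 8 (S = 3 - 1*(-5) = 3 + 5 = 8)
a(b, O) = b*(8 + b) (a(b, O) = (8 + b)*b = b*(8 + b))
(a(-28, -15) - 609)**2 = (-28*(8 - 28) - 609)**2 = (-28*(-20) - 609)**2 = (560 - 609)**2 = (-49)**2 = 2401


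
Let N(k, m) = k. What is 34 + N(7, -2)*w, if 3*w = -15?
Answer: -1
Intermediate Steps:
w = -5 (w = (⅓)*(-15) = -5)
34 + N(7, -2)*w = 34 + 7*(-5) = 34 - 35 = -1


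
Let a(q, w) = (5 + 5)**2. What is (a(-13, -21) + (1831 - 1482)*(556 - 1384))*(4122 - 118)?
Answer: -1156643488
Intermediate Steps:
a(q, w) = 100 (a(q, w) = 10**2 = 100)
(a(-13, -21) + (1831 - 1482)*(556 - 1384))*(4122 - 118) = (100 + (1831 - 1482)*(556 - 1384))*(4122 - 118) = (100 + 349*(-828))*4004 = (100 - 288972)*4004 = -288872*4004 = -1156643488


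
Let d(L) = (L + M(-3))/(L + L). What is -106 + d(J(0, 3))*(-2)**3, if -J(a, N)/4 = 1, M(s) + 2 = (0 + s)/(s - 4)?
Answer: -781/7 ≈ -111.57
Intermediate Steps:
M(s) = -2 + s/(-4 + s) (M(s) = -2 + (0 + s)/(s - 4) = -2 + s/(-4 + s))
J(a, N) = -4 (J(a, N) = -4*1 = -4)
d(L) = (-11/7 + L)/(2*L) (d(L) = (L + (8 - 1*(-3))/(-4 - 3))/(L + L) = (L + (8 + 3)/(-7))/((2*L)) = (L - 1/7*11)*(1/(2*L)) = (L - 11/7)*(1/(2*L)) = (-11/7 + L)*(1/(2*L)) = (-11/7 + L)/(2*L))
-106 + d(J(0, 3))*(-2)**3 = -106 + ((1/14)*(-11 + 7*(-4))/(-4))*(-2)**3 = -106 + ((1/14)*(-1/4)*(-11 - 28))*(-8) = -106 + ((1/14)*(-1/4)*(-39))*(-8) = -106 + (39/56)*(-8) = -106 - 39/7 = -781/7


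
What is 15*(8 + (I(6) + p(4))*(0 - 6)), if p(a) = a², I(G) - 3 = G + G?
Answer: -2670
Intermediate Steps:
I(G) = 3 + 2*G (I(G) = 3 + (G + G) = 3 + 2*G)
15*(8 + (I(6) + p(4))*(0 - 6)) = 15*(8 + ((3 + 2*6) + 4²)*(0 - 6)) = 15*(8 + ((3 + 12) + 16)*(-6)) = 15*(8 + (15 + 16)*(-6)) = 15*(8 + 31*(-6)) = 15*(8 - 186) = 15*(-178) = -2670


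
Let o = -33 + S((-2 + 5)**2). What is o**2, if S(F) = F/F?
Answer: 1024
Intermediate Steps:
S(F) = 1
o = -32 (o = -33 + 1 = -32)
o**2 = (-32)**2 = 1024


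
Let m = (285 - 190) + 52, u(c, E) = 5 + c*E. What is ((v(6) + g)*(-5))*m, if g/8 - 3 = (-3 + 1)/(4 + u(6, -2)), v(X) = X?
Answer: -25970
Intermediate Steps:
u(c, E) = 5 + E*c
g = 88/3 (g = 24 + 8*((-3 + 1)/(4 + (5 - 2*6))) = 24 + 8*(-2/(4 + (5 - 12))) = 24 + 8*(-2/(4 - 7)) = 24 + 8*(-2/(-3)) = 24 + 8*(-2*(-1/3)) = 24 + 8*(2/3) = 24 + 16/3 = 88/3 ≈ 29.333)
m = 147 (m = 95 + 52 = 147)
((v(6) + g)*(-5))*m = ((6 + 88/3)*(-5))*147 = ((106/3)*(-5))*147 = -530/3*147 = -25970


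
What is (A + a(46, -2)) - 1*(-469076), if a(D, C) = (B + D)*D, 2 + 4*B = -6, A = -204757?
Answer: 266343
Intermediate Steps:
B = -2 (B = -½ + (¼)*(-6) = -½ - 3/2 = -2)
a(D, C) = D*(-2 + D) (a(D, C) = (-2 + D)*D = D*(-2 + D))
(A + a(46, -2)) - 1*(-469076) = (-204757 + 46*(-2 + 46)) - 1*(-469076) = (-204757 + 46*44) + 469076 = (-204757 + 2024) + 469076 = -202733 + 469076 = 266343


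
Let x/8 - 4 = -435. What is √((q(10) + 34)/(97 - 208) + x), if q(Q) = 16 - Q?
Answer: 4*I*√2655453/111 ≈ 58.723*I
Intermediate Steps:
x = -3448 (x = 32 + 8*(-435) = 32 - 3480 = -3448)
√((q(10) + 34)/(97 - 208) + x) = √(((16 - 1*10) + 34)/(97 - 208) - 3448) = √(((16 - 10) + 34)/(-111) - 3448) = √((6 + 34)*(-1/111) - 3448) = √(40*(-1/111) - 3448) = √(-40/111 - 3448) = √(-382768/111) = 4*I*√2655453/111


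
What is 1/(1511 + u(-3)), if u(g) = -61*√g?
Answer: 1511/2294284 + 61*I*√3/2294284 ≈ 0.00065859 + 4.6051e-5*I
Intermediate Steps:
1/(1511 + u(-3)) = 1/(1511 - 61*I*√3)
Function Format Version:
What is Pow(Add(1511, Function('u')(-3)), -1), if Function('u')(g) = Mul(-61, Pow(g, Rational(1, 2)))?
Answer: Add(Rational(1511, 2294284), Mul(Rational(61, 2294284), I, Pow(3, Rational(1, 2)))) ≈ Add(0.00065859, Mul(4.6051e-5, I))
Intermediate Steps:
Pow(Add(1511, Function('u')(-3)), -1) = Pow(Add(1511, Mul(-61, Pow(-3, Rational(1, 2)))), -1) = Pow(Add(1511, Mul(-61, Mul(I, Pow(3, Rational(1, 2))))), -1) = Pow(Add(1511, Mul(-61, I, Pow(3, Rational(1, 2)))), -1)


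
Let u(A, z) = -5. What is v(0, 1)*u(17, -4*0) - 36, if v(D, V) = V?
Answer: -41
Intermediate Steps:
v(0, 1)*u(17, -4*0) - 36 = 1*(-5) - 36 = -5 - 36 = -41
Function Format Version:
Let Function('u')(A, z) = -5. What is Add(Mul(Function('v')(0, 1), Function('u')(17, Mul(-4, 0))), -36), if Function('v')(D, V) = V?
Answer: -41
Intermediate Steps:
Add(Mul(Function('v')(0, 1), Function('u')(17, Mul(-4, 0))), -36) = Add(Mul(1, -5), -36) = Add(-5, -36) = -41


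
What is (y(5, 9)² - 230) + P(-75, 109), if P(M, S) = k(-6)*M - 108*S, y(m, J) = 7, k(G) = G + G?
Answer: -11053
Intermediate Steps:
k(G) = 2*G
P(M, S) = -108*S - 12*M (P(M, S) = (2*(-6))*M - 108*S = -12*M - 108*S = -108*S - 12*M)
(y(5, 9)² - 230) + P(-75, 109) = (7² - 230) + (-108*109 - 12*(-75)) = (49 - 230) + (-11772 + 900) = -181 - 10872 = -11053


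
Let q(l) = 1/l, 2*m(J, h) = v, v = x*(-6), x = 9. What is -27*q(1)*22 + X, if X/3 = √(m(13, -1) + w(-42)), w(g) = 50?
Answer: -594 + 3*√23 ≈ -579.61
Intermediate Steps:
v = -54 (v = 9*(-6) = -54)
m(J, h) = -27 (m(J, h) = (½)*(-54) = -27)
X = 3*√23 (X = 3*√(-27 + 50) = 3*√23 ≈ 14.387)
-27*q(1)*22 + X = -27/1*22 + 3*√23 = -27*1*22 + 3*√23 = -27*22 + 3*√23 = -594 + 3*√23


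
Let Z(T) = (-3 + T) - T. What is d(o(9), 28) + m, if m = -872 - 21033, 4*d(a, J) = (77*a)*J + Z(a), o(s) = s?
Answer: -68219/4 ≈ -17055.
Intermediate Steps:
Z(T) = -3
d(a, J) = -¾ + 77*J*a/4 (d(a, J) = ((77*a)*J - 3)/4 = (77*J*a - 3)/4 = (-3 + 77*J*a)/4 = -¾ + 77*J*a/4)
m = -21905
d(o(9), 28) + m = (-¾ + (77/4)*28*9) - 21905 = (-¾ + 4851) - 21905 = 19401/4 - 21905 = -68219/4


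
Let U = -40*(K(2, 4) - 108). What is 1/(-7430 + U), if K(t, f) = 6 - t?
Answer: -1/3270 ≈ -0.00030581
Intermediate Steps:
U = 4160 (U = -40*((6 - 1*2) - 108) = -40*((6 - 2) - 108) = -40*(4 - 108) = -40*(-104) = 4160)
1/(-7430 + U) = 1/(-7430 + 4160) = 1/(-3270) = -1/3270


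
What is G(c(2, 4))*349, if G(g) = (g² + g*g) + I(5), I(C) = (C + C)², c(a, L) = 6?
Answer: 60028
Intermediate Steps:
I(C) = 4*C² (I(C) = (2*C)² = 4*C²)
G(g) = 100 + 2*g² (G(g) = (g² + g*g) + 4*5² = (g² + g²) + 4*25 = 2*g² + 100 = 100 + 2*g²)
G(c(2, 4))*349 = (100 + 2*6²)*349 = (100 + 2*36)*349 = (100 + 72)*349 = 172*349 = 60028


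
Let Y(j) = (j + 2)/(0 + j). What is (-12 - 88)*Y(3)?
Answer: -500/3 ≈ -166.67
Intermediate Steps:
Y(j) = (2 + j)/j
(-12 - 88)*Y(3) = (-12 - 88)*((2 + 3)/3) = -100*5/3 = -500/3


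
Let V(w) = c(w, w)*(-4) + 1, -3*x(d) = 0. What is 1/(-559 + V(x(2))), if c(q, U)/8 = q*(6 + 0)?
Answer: -1/558 ≈ -0.0017921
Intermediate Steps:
x(d) = 0 (x(d) = -⅓*0 = 0)
c(q, U) = 48*q (c(q, U) = 8*(q*(6 + 0)) = 8*(q*6) = 8*(6*q) = 48*q)
V(w) = 1 - 192*w (V(w) = (48*w)*(-4) + 1 = -192*w + 1 = 1 - 192*w)
1/(-559 + V(x(2))) = 1/(-559 + (1 - 192*0)) = 1/(-559 + (1 + 0)) = 1/(-559 + 1) = 1/(-558) = -1/558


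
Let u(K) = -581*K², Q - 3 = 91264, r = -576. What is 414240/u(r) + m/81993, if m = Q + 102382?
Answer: 129493666223/54878898816 ≈ 2.3596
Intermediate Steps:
Q = 91267 (Q = 3 + 91264 = 91267)
m = 193649 (m = 91267 + 102382 = 193649)
414240/u(r) + m/81993 = 414240/((-581*(-576)²)) + 193649/81993 = 414240/((-581*331776)) + 193649*(1/81993) = 414240/(-192761856) + 193649/81993 = 414240*(-1/192761856) + 193649/81993 = -4315/2007936 + 193649/81993 = 129493666223/54878898816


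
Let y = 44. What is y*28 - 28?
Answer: 1204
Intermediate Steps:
y*28 - 28 = 44*28 - 28 = 1232 - 28 = 1204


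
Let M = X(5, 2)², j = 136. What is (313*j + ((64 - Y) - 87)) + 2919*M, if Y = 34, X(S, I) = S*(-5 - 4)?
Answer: 5953486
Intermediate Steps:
X(S, I) = -9*S (X(S, I) = S*(-9) = -9*S)
M = 2025 (M = (-9*5)² = (-45)² = 2025)
(313*j + ((64 - Y) - 87)) + 2919*M = (313*136 + ((64 - 1*34) - 87)) + 2919*2025 = (42568 + ((64 - 34) - 87)) + 5910975 = (42568 + (30 - 87)) + 5910975 = (42568 - 57) + 5910975 = 42511 + 5910975 = 5953486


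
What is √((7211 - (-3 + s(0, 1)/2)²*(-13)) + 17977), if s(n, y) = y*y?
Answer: √101077/2 ≈ 158.96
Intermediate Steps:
s(n, y) = y²
√((7211 - (-3 + s(0, 1)/2)²*(-13)) + 17977) = √((7211 - (-3 + 1²/2)²*(-13)) + 17977) = √((7211 - (-3 + 1*(½))²*(-13)) + 17977) = √((7211 - (-3 + ½)²*(-13)) + 17977) = √((7211 - (-5/2)²*(-13)) + 17977) = √((7211 - 25*(-13)/4) + 17977) = √((7211 - 1*(-325/4)) + 17977) = √((7211 + 325/4) + 17977) = √(29169/4 + 17977) = √(101077/4) = √101077/2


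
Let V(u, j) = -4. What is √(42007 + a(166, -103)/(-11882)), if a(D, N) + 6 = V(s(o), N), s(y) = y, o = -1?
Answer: 18*√4576102778/5941 ≈ 204.96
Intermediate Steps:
a(D, N) = -10 (a(D, N) = -6 - 4 = -10)
√(42007 + a(166, -103)/(-11882)) = √(42007 - 10/(-11882)) = √(42007 - 10*(-1/11882)) = √(42007 + 5/5941) = √(249563592/5941) = 18*√4576102778/5941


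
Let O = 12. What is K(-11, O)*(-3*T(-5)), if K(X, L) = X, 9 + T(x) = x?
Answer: -462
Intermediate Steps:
T(x) = -9 + x
K(-11, O)*(-3*T(-5)) = -(-33)*(-9 - 5) = -(-33)*(-14) = -11*42 = -462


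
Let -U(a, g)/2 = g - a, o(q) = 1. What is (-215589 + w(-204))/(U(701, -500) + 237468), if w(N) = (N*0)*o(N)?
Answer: -215589/239870 ≈ -0.89877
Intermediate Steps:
U(a, g) = -2*g + 2*a (U(a, g) = -2*(g - a) = -2*g + 2*a)
w(N) = 0 (w(N) = (N*0)*1 = 0*1 = 0)
(-215589 + w(-204))/(U(701, -500) + 237468) = (-215589 + 0)/((-2*(-500) + 2*701) + 237468) = -215589/((1000 + 1402) + 237468) = -215589/(2402 + 237468) = -215589/239870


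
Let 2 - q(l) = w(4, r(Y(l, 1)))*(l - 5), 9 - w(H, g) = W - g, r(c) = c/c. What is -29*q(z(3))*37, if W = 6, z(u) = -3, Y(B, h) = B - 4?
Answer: -36482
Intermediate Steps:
Y(B, h) = -4 + B
r(c) = 1
w(H, g) = 3 + g (w(H, g) = 9 - (6 - g) = 9 + (-6 + g) = 3 + g)
q(l) = 22 - 4*l (q(l) = 2 - (3 + 1)*(l - 5) = 2 - 4*(-5 + l) = 2 - (-20 + 4*l) = 2 + (20 - 4*l) = 22 - 4*l)
-29*q(z(3))*37 = -29*(22 - 4*(-3))*37 = -29*(22 + 12)*37 = -29*34*37 = -986*37 = -36482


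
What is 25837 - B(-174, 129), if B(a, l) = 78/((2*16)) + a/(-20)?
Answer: 2066069/80 ≈ 25826.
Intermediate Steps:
B(a, l) = 39/16 - a/20 (B(a, l) = 78/32 + a*(-1/20) = 78*(1/32) - a/20 = 39/16 - a/20)
25837 - B(-174, 129) = 25837 - (39/16 - 1/20*(-174)) = 25837 - (39/16 + 87/10) = 25837 - 1*891/80 = 25837 - 891/80 = 2066069/80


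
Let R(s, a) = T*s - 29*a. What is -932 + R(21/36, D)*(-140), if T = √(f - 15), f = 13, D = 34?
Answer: 137108 - 245*I*√2/3 ≈ 1.3711e+5 - 115.49*I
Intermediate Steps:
T = I*√2 (T = √(13 - 15) = √(-2) = I*√2 ≈ 1.4142*I)
R(s, a) = -29*a + I*s*√2 (R(s, a) = (I*√2)*s - 29*a = I*s*√2 - 29*a = -29*a + I*s*√2)
-932 + R(21/36, D)*(-140) = -932 + (-29*34 + I*(21/36)*√2)*(-140) = -932 + (-986 + I*(21*(1/36))*√2)*(-140) = -932 + (-986 + I*(7/12)*√2)*(-140) = -932 + (-986 + 7*I*√2/12)*(-140) = -932 + (138040 - 245*I*√2/3) = 137108 - 245*I*√2/3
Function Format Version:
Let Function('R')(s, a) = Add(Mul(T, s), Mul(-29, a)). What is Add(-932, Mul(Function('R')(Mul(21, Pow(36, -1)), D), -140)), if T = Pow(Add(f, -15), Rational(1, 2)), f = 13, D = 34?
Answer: Add(137108, Mul(Rational(-245, 3), I, Pow(2, Rational(1, 2)))) ≈ Add(1.3711e+5, Mul(-115.49, I))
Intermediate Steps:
T = Mul(I, Pow(2, Rational(1, 2))) (T = Pow(Add(13, -15), Rational(1, 2)) = Pow(-2, Rational(1, 2)) = Mul(I, Pow(2, Rational(1, 2))) ≈ Mul(1.4142, I))
Function('R')(s, a) = Add(Mul(-29, a), Mul(I, s, Pow(2, Rational(1, 2)))) (Function('R')(s, a) = Add(Mul(Mul(I, Pow(2, Rational(1, 2))), s), Mul(-29, a)) = Add(Mul(I, s, Pow(2, Rational(1, 2))), Mul(-29, a)) = Add(Mul(-29, a), Mul(I, s, Pow(2, Rational(1, 2)))))
Add(-932, Mul(Function('R')(Mul(21, Pow(36, -1)), D), -140)) = Add(-932, Mul(Add(Mul(-29, 34), Mul(I, Mul(21, Pow(36, -1)), Pow(2, Rational(1, 2)))), -140)) = Add(-932, Mul(Add(-986, Mul(I, Mul(21, Rational(1, 36)), Pow(2, Rational(1, 2)))), -140)) = Add(-932, Mul(Add(-986, Mul(I, Rational(7, 12), Pow(2, Rational(1, 2)))), -140)) = Add(-932, Mul(Add(-986, Mul(Rational(7, 12), I, Pow(2, Rational(1, 2)))), -140)) = Add(-932, Add(138040, Mul(Rational(-245, 3), I, Pow(2, Rational(1, 2))))) = Add(137108, Mul(Rational(-245, 3), I, Pow(2, Rational(1, 2))))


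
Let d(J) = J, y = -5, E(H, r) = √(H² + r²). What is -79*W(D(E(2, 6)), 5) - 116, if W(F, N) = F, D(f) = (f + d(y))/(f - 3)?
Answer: -5571/31 + 316*√10/31 ≈ -147.47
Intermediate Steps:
D(f) = (-5 + f)/(-3 + f) (D(f) = (f - 5)/(f - 3) = (-5 + f)/(-3 + f))
-79*W(D(E(2, 6)), 5) - 116 = -79*(-5 + √(2² + 6²))/(-3 + √(2² + 6²)) - 116 = -79*(-5 + √(4 + 36))/(-3 + √(4 + 36)) - 116 = -79*(-5 + √40)/(-3 + √40) - 116 = -79*(-5 + 2*√10)/(-3 + 2*√10) - 116 = -116 - 79*(-5 + 2*√10)/(-3 + 2*√10)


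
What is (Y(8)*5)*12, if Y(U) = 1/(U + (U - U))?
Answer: 15/2 ≈ 7.5000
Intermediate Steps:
Y(U) = 1/U (Y(U) = 1/(U + 0) = 1/U)
(Y(8)*5)*12 = (5/8)*12 = 15/2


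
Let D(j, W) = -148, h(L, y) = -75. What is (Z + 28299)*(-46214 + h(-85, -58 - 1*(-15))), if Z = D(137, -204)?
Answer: -1303081639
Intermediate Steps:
Z = -148
(Z + 28299)*(-46214 + h(-85, -58 - 1*(-15))) = (-148 + 28299)*(-46214 - 75) = 28151*(-46289) = -1303081639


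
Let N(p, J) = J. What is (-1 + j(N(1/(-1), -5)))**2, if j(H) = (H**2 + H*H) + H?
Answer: 1936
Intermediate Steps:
j(H) = H + 2*H**2 (j(H) = (H**2 + H**2) + H = 2*H**2 + H = H + 2*H**2)
(-1 + j(N(1/(-1), -5)))**2 = (-1 - 5*(1 + 2*(-5)))**2 = (-1 - 5*(1 - 10))**2 = (-1 - 5*(-9))**2 = (-1 + 45)**2 = 44**2 = 1936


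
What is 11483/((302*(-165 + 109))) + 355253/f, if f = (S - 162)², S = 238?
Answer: 185678529/3052616 ≈ 60.826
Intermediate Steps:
f = 5776 (f = (238 - 162)² = 76² = 5776)
11483/((302*(-165 + 109))) + 355253/f = 11483/((302*(-165 + 109))) + 355253/5776 = 11483/((302*(-56))) + 355253*(1/5776) = 11483/(-16912) + 355253/5776 = 11483*(-1/16912) + 355253/5776 = -11483/16912 + 355253/5776 = 185678529/3052616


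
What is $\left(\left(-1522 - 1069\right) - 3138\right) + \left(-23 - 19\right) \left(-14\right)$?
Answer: $-5141$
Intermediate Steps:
$\left(\left(-1522 - 1069\right) - 3138\right) + \left(-23 - 19\right) \left(-14\right) = \left(\left(-1522 - 1069\right) - 3138\right) - -588 = \left(-2591 - 3138\right) + 588 = -5729 + 588 = -5141$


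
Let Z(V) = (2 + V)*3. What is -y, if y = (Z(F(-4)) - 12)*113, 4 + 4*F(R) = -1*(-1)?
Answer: 3729/4 ≈ 932.25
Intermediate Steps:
F(R) = -¾ (F(R) = -1 + (-1*(-1))/4 = -1 + (¼)*1 = -1 + ¼ = -¾)
Z(V) = 6 + 3*V
y = -3729/4 (y = ((6 + 3*(-¾)) - 12)*113 = ((6 - 9/4) - 12)*113 = (15/4 - 12)*113 = -33/4*113 = -3729/4 ≈ -932.25)
-y = -1*(-3729/4) = 3729/4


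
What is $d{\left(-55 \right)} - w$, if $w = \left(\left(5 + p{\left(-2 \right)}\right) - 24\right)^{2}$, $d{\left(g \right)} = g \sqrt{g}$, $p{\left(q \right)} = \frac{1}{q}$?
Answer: $- \frac{1521}{4} - 55 i \sqrt{55} \approx -380.25 - 407.89 i$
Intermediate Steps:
$d{\left(g \right)} = g^{\frac{3}{2}}$
$w = \frac{1521}{4}$ ($w = \left(\left(5 + \frac{1}{-2}\right) - 24\right)^{2} = \left(\left(5 - \frac{1}{2}\right) - 24\right)^{2} = \left(\frac{9}{2} - 24\right)^{2} = \left(- \frac{39}{2}\right)^{2} = \frac{1521}{4} \approx 380.25$)
$d{\left(-55 \right)} - w = \left(-55\right)^{\frac{3}{2}} - \frac{1521}{4} = - 55 i \sqrt{55} - \frac{1521}{4} = - \frac{1521}{4} - 55 i \sqrt{55}$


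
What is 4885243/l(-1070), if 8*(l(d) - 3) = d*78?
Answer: -9770486/20859 ≈ -468.41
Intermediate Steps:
l(d) = 3 + 39*d/4 (l(d) = 3 + (d*78)/8 = 3 + (78*d)/8 = 3 + 39*d/4)
4885243/l(-1070) = 4885243/(3 + (39/4)*(-1070)) = 4885243/(3 - 20865/2) = 4885243/(-20859/2) = 4885243*(-2/20859) = -9770486/20859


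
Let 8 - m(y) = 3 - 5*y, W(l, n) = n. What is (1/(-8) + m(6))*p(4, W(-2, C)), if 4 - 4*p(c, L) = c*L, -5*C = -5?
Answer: 0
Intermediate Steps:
C = 1 (C = -⅕*(-5) = 1)
p(c, L) = 1 - L*c/4 (p(c, L) = 1 - c*L/4 = 1 - L*c/4)
m(y) = 5 + 5*y (m(y) = 8 - (3 - 5*y) = 8 + (-3 + 5*y) = 5 + 5*y)
(1/(-8) + m(6))*p(4, W(-2, C)) = (1/(-8) + (5 + 5*6))*(1 - ¼*1*4) = (-⅛ + (5 + 30))*(1 - 1) = (-⅛ + 35)*0 = (279/8)*0 = 0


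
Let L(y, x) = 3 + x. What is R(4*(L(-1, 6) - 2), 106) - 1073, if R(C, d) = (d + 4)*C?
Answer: 2007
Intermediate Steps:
R(C, d) = C*(4 + d) (R(C, d) = (4 + d)*C = C*(4 + d))
R(4*(L(-1, 6) - 2), 106) - 1073 = (4*((3 + 6) - 2))*(4 + 106) - 1073 = (4*(9 - 2))*110 - 1073 = (4*7)*110 - 1073 = 28*110 - 1073 = 3080 - 1073 = 2007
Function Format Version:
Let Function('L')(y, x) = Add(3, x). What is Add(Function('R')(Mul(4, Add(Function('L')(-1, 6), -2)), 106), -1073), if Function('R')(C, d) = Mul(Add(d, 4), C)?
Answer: 2007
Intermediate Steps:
Function('R')(C, d) = Mul(C, Add(4, d)) (Function('R')(C, d) = Mul(Add(4, d), C) = Mul(C, Add(4, d)))
Add(Function('R')(Mul(4, Add(Function('L')(-1, 6), -2)), 106), -1073) = Add(Mul(Mul(4, Add(Add(3, 6), -2)), Add(4, 106)), -1073) = Add(Mul(Mul(4, Add(9, -2)), 110), -1073) = Add(Mul(Mul(4, 7), 110), -1073) = Add(Mul(28, 110), -1073) = Add(3080, -1073) = 2007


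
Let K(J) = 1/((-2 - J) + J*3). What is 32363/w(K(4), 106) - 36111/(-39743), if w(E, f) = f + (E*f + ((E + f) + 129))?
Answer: 7794963237/85566679 ≈ 91.098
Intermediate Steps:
K(J) = 1/(-2 + 2*J) (K(J) = 1/((-2 - J) + 3*J) = 1/(-2 + 2*J))
w(E, f) = 129 + E + 2*f + E*f (w(E, f) = f + (E*f + (129 + E + f)) = f + (129 + E + f + E*f) = 129 + E + 2*f + E*f)
32363/w(K(4), 106) - 36111/(-39743) = 32363/(129 + 1/(2*(-1 + 4)) + 2*106 + (1/(2*(-1 + 4)))*106) - 36111/(-39743) = 32363/(129 + (½)/3 + 212 + ((½)/3)*106) - 36111*(-1/39743) = 32363/(129 + (½)*(⅓) + 212 + ((½)*(⅓))*106) + 36111/39743 = 32363/(129 + ⅙ + 212 + (⅙)*106) + 36111/39743 = 32363/(129 + ⅙ + 212 + 53/3) + 36111/39743 = 32363/(2153/6) + 36111/39743 = 32363*(6/2153) + 36111/39743 = 194178/2153 + 36111/39743 = 7794963237/85566679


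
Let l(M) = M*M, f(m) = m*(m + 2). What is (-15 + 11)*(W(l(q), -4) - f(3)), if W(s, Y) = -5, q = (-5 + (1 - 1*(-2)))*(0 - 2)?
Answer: 80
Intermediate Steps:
f(m) = m*(2 + m)
q = 4 (q = (-5 + (1 + 2))*(-2) = (-5 + 3)*(-2) = -2*(-2) = 4)
l(M) = M²
(-15 + 11)*(W(l(q), -4) - f(3)) = (-15 + 11)*(-5 - 3*(2 + 3)) = -4*(-5 - 3*5) = -4*(-5 - 1*15) = -4*(-5 - 15) = -4*(-20) = 80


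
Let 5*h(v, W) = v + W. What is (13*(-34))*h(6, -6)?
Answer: 0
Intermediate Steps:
h(v, W) = W/5 + v/5 (h(v, W) = (v + W)/5 = (W + v)/5 = W/5 + v/5)
(13*(-34))*h(6, -6) = (13*(-34))*((1/5)*(-6) + (1/5)*6) = -442*(-6/5 + 6/5) = -442*0 = 0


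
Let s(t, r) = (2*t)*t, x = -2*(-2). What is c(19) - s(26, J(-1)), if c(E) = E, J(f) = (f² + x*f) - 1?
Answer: -1333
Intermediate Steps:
x = 4
J(f) = -1 + f² + 4*f (J(f) = (f² + 4*f) - 1 = -1 + f² + 4*f)
s(t, r) = 2*t²
c(19) - s(26, J(-1)) = 19 - 2*26² = 19 - 2*676 = 19 - 1*1352 = 19 - 1352 = -1333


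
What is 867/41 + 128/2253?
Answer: 1958599/92373 ≈ 21.203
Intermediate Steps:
867/41 + 128/2253 = 1958599/92373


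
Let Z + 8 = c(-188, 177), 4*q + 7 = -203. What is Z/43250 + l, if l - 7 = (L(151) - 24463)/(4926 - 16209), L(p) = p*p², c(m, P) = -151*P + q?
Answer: -3859624563/13013060 ≈ -296.60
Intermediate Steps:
q = -105/2 (q = -7/4 + (¼)*(-203) = -7/4 - 203/4 = -105/2 ≈ -52.500)
c(m, P) = -105/2 - 151*P (c(m, P) = -151*P - 105/2 = -105/2 - 151*P)
Z = -53575/2 (Z = -8 + (-105/2 - 151*177) = -8 + (-105/2 - 26727) = -8 - 53559/2 = -53575/2 ≈ -26788.)
L(p) = p³
l = -1113169/3761 (l = 7 + (151³ - 24463)/(4926 - 16209) = 7 + (3442951 - 24463)/(-11283) = 7 + 3418488*(-1/11283) = 7 - 1139496/3761 = -1113169/3761 ≈ -295.98)
Z/43250 + l = -53575/2/43250 - 1113169/3761 = -53575/2*1/43250 - 1113169/3761 = -2143/3460 - 1113169/3761 = -3859624563/13013060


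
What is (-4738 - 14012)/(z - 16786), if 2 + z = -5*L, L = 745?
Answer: 18750/20513 ≈ 0.91405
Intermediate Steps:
z = -3727 (z = -2 - 5*745 = -2 - 3725 = -3727)
(-4738 - 14012)/(z - 16786) = (-4738 - 14012)/(-3727 - 16786) = -18750/(-20513) = -18750*(-1/20513) = 18750/20513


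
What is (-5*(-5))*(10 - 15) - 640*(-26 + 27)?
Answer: -765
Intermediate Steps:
(-5*(-5))*(10 - 15) - 640*(-26 + 27) = 25*(-5) - 640 = -125 - 40*16 = -125 - 640 = -765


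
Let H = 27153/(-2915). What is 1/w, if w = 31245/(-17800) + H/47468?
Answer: -24629721160/43238296023 ≈ -0.56963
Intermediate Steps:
H = -27153/2915 (H = 27153*(-1/2915) = -27153/2915 ≈ -9.3149)
w = -43238296023/24629721160 (w = 31245/(-17800) - 27153/2915/47468 = 31245*(-1/17800) - 27153/2915*1/47468 = -6249/3560 - 27153/138369220 = -43238296023/24629721160 ≈ -1.7555)
1/w = 1/(-43238296023/24629721160) = -24629721160/43238296023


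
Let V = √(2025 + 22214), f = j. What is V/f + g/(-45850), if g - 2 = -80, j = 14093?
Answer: 39/22925 + √24239/14093 ≈ 0.012748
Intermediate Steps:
f = 14093
V = √24239 ≈ 155.69
g = -78 (g = 2 - 80 = -78)
V/f + g/(-45850) = √24239/14093 - 78/(-45850) = √24239*(1/14093) - 78*(-1/45850) = √24239/14093 + 39/22925 = 39/22925 + √24239/14093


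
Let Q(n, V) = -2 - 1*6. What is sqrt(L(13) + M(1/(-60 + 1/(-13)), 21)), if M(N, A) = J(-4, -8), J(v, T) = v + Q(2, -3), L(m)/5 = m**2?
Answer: 7*sqrt(17) ≈ 28.862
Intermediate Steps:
Q(n, V) = -8 (Q(n, V) = -2 - 6 = -8)
L(m) = 5*m**2
J(v, T) = -8 + v (J(v, T) = v - 8 = -8 + v)
M(N, A) = -12 (M(N, A) = -8 - 4 = -12)
sqrt(L(13) + M(1/(-60 + 1/(-13)), 21)) = sqrt(5*13**2 - 12) = sqrt(5*169 - 12) = sqrt(845 - 12) = sqrt(833) = 7*sqrt(17)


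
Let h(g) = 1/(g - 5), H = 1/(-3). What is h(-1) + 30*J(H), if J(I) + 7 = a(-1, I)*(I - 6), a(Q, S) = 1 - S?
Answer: -927/2 ≈ -463.50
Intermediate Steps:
H = -⅓ ≈ -0.33333
h(g) = 1/(-5 + g)
J(I) = -7 + (1 - I)*(-6 + I) (J(I) = -7 + (1 - I)*(I - 6) = -7 + (1 - I)*(-6 + I))
h(-1) + 30*J(H) = 1/(-5 - 1) + 30*(-13 - (-⅓)² + 7*(-⅓)) = 1/(-6) + 30*(-13 - 1*⅑ - 7/3) = -⅙ + 30*(-13 - ⅑ - 7/3) = -⅙ + 30*(-139/9) = -⅙ - 1390/3 = -927/2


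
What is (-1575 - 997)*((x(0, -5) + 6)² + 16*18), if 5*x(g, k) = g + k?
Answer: -805036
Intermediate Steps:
x(g, k) = g/5 + k/5 (x(g, k) = (g + k)/5 = g/5 + k/5)
(-1575 - 997)*((x(0, -5) + 6)² + 16*18) = (-1575 - 997)*((((⅕)*0 + (⅕)*(-5)) + 6)² + 16*18) = -2572*(((0 - 1) + 6)² + 288) = -2572*((-1 + 6)² + 288) = -2572*(5² + 288) = -2572*(25 + 288) = -2572*313 = -805036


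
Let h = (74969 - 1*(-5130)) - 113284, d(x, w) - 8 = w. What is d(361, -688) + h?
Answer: -33865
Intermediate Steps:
d(x, w) = 8 + w
h = -33185 (h = (74969 + 5130) - 113284 = 80099 - 113284 = -33185)
d(361, -688) + h = (8 - 688) - 33185 = -680 - 33185 = -33865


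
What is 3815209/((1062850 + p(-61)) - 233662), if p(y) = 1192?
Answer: 3815209/830380 ≈ 4.5945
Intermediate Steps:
3815209/((1062850 + p(-61)) - 233662) = 3815209/((1062850 + 1192) - 233662) = 3815209/(1064042 - 233662) = 3815209/830380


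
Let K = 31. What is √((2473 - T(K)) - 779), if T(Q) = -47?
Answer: √1741 ≈ 41.725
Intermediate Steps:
√((2473 - T(K)) - 779) = √((2473 - 1*(-47)) - 779) = √((2473 + 47) - 779) = √(2520 - 779) = √1741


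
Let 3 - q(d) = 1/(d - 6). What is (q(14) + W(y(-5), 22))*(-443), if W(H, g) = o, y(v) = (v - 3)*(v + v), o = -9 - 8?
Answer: 50059/8 ≈ 6257.4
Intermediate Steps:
o = -17
y(v) = 2*v*(-3 + v) (y(v) = (-3 + v)*(2*v) = 2*v*(-3 + v))
W(H, g) = -17
q(d) = 3 - 1/(-6 + d) (q(d) = 3 - 1/(d - 6) = 3 - 1/(-6 + d))
(q(14) + W(y(-5), 22))*(-443) = ((-19 + 3*14)/(-6 + 14) - 17)*(-443) = ((-19 + 42)/8 - 17)*(-443) = ((1/8)*23 - 17)*(-443) = (23/8 - 17)*(-443) = -113/8*(-443) = 50059/8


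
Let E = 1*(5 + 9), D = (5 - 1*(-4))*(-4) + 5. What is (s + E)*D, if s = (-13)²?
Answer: -5673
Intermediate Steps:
s = 169
D = -31 (D = (5 + 4)*(-4) + 5 = 9*(-4) + 5 = -36 + 5 = -31)
E = 14 (E = 1*14 = 14)
(s + E)*D = (169 + 14)*(-31) = 183*(-31) = -5673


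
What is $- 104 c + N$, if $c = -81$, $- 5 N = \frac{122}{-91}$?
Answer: $\frac{3833042}{455} \approx 8424.3$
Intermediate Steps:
$N = \frac{122}{455}$ ($N = - \frac{122 \frac{1}{-91}}{5} = - \frac{122 \left(- \frac{1}{91}\right)}{5} = \left(- \frac{1}{5}\right) \left(- \frac{122}{91}\right) = \frac{122}{455} \approx 0.26813$)
$- 104 c + N = \left(-104\right) \left(-81\right) + \frac{122}{455} = 8424 + \frac{122}{455} = \frac{3833042}{455}$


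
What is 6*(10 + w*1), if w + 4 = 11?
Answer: 102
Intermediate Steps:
w = 7 (w = -4 + 11 = 7)
6*(10 + w*1) = 6*(10 + 7*1) = 6*(10 + 7) = 6*17 = 102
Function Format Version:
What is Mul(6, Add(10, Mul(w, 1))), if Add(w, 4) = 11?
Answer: 102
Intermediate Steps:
w = 7 (w = Add(-4, 11) = 7)
Mul(6, Add(10, Mul(w, 1))) = Mul(6, Add(10, Mul(7, 1))) = Mul(6, Add(10, 7)) = Mul(6, 17) = 102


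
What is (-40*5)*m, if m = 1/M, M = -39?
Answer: 200/39 ≈ 5.1282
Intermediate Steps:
m = -1/39 (m = 1/(-39) = -1/39 ≈ -0.025641)
(-40*5)*m = -40*5*(-1/39) = -200*(-1/39) = 200/39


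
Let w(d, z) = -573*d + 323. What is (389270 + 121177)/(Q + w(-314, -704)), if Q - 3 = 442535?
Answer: 72921/88969 ≈ 0.81962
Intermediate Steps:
w(d, z) = 323 - 573*d
Q = 442538 (Q = 3 + 442535 = 442538)
(389270 + 121177)/(Q + w(-314, -704)) = (389270 + 121177)/(442538 + (323 - 573*(-314))) = 510447/(442538 + (323 + 179922)) = 510447/(442538 + 180245) = 510447/622783 = 510447*(1/622783) = 72921/88969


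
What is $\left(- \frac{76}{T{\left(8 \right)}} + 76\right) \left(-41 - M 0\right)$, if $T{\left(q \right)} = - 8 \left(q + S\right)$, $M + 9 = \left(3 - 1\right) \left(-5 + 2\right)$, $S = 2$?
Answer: $- \frac{63099}{20} \approx -3154.9$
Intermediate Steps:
$M = -15$ ($M = -9 + \left(3 - 1\right) \left(-5 + 2\right) = -9 + 2 \left(-3\right) = -9 - 6 = -15$)
$T{\left(q \right)} = -16 - 8 q$ ($T{\left(q \right)} = - 8 \left(q + 2\right) = - 8 \left(2 + q\right) = -16 - 8 q$)
$\left(- \frac{76}{T{\left(8 \right)}} + 76\right) \left(-41 - M 0\right) = \left(- \frac{76}{-16 - 64} + 76\right) \left(-41 - \left(-15\right) 0\right) = \left(- \frac{76}{-16 - 64} + 76\right) \left(-41 - 0\right) = \left(- \frac{76}{-80} + 76\right) \left(-41 + 0\right) = \left(\left(-76\right) \left(- \frac{1}{80}\right) + 76\right) \left(-41\right) = \left(\frac{19}{20} + 76\right) \left(-41\right) = \frac{1539}{20} \left(-41\right) = - \frac{63099}{20}$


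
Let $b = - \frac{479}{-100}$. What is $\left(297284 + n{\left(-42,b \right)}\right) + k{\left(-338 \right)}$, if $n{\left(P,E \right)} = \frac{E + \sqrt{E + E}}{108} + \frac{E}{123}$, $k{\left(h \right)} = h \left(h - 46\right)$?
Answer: $\frac{189109289683}{442800} + \frac{\sqrt{958}}{1080} \approx 4.2708 \cdot 10^{5}$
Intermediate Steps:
$k{\left(h \right)} = h \left(-46 + h\right)$
$b = \frac{479}{100}$ ($b = \left(-479\right) \left(- \frac{1}{100}\right) = \frac{479}{100} \approx 4.79$)
$n{\left(P,E \right)} = \frac{77 E}{4428} + \frac{\sqrt{2} \sqrt{E}}{108}$ ($n{\left(P,E \right)} = \left(E + \sqrt{2 E}\right) \frac{1}{108} + E \frac{1}{123} = \left(E + \sqrt{2} \sqrt{E}\right) \frac{1}{108} + \frac{E}{123} = \left(\frac{E}{108} + \frac{\sqrt{2} \sqrt{E}}{108}\right) + \frac{E}{123} = \frac{77 E}{4428} + \frac{\sqrt{2} \sqrt{E}}{108}$)
$\left(297284 + n{\left(-42,b \right)}\right) + k{\left(-338 \right)} = \left(297284 + \left(\frac{77}{4428} \cdot \frac{479}{100} + \frac{\sqrt{2} \sqrt{\frac{479}{100}}}{108}\right)\right) - 338 \left(-46 - 338\right) = \left(297284 + \left(\frac{36883}{442800} + \frac{\sqrt{2} \frac{\sqrt{479}}{10}}{108}\right)\right) - -129792 = \left(297284 + \left(\frac{36883}{442800} + \frac{\sqrt{958}}{1080}\right)\right) + 129792 = \left(\frac{131637392083}{442800} + \frac{\sqrt{958}}{1080}\right) + 129792 = \frac{189109289683}{442800} + \frac{\sqrt{958}}{1080}$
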